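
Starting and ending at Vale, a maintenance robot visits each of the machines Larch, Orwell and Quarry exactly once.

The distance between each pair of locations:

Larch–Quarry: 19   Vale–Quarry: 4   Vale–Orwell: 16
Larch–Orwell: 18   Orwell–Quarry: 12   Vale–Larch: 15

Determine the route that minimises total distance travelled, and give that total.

Minimum total distance: 49.

Vale → Larch → Orwell → Quarry → Vale: 15+18+12+4 = 49
Vale → Larch → Quarry → Orwell → Vale: 15+19+12+16 = 62
Vale → Orwell → Larch → Quarry → Vale: 16+18+19+4 = 57
The minimum is 49.
One optimal route: Vale → Larch → Orwell → Quarry → Vale (or its reverse).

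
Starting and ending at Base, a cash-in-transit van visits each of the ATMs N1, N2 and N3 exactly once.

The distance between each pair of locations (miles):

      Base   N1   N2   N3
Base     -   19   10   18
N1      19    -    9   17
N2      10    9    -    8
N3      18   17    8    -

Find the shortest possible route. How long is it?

54 miles — the shortest possible round trip.

With 3 stops there are 3!/2 = 3 distinct round trips (a route and its reverse cost the same).
Base-N1-N2-N3-Base: 19+9+8+18 = 54
Base-N1-N3-N2-Base: 19+17+8+10 = 54
Base-N2-N1-N3-Base: 10+9+17+18 = 54
The minimum is 54.
One optimal route: Base → N1 → N2 → N3 → Base (or its reverse).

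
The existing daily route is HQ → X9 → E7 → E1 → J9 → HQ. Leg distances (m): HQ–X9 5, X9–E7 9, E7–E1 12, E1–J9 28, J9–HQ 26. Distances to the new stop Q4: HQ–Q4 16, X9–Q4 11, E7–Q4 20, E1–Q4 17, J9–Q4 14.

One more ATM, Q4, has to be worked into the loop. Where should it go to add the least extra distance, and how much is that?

Adding 3 m by placing Q4 on the E1–J9 leg.

Insertion cost between consecutive stops i–j is d(i,Q4) + d(Q4,j) − d(i,j):
  between HQ and X9: 16 + 11 − 5 = 22
  between X9 and E7: 11 + 20 − 9 = 22
  between E7 and E1: 20 + 17 − 12 = 25
  between E1 and J9: 17 + 14 − 28 = 3
  between J9 and HQ: 14 + 16 − 26 = 4
Cheapest insertion is between E1 and J9, adding 3.
New total = 80 + 3 = 83.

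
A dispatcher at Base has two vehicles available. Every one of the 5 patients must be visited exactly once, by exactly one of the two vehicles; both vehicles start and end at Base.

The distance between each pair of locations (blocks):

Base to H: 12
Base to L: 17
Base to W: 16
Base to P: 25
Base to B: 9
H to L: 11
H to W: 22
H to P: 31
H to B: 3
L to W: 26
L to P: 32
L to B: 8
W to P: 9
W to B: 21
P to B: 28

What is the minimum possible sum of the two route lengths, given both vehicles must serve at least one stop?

There are 2^4 − 1 = 15 ways to divide the 5 stops into two non-empty groups. For each, the best each vehicle can do is its own shortest tour through its group:
  {H} + {L, W, P, B}: 24 + 74 = 98
  {L} + {H, W, P, B}: 34 + 68 = 102
  {H, L} + {W, P, B}: 40 + 62 = 102
  {W} + {H, L, P, B}: 32 + 80 = 112
  {H, W} + {L, P, B}: 50 + 74 = 124
  {L, W} + {H, P, B}: 59 + 68 = 127
  … (15 splits in total)
  {W, P} + {H, L, B}: 50 + 40 = 90  ← best
Best: vehicle 1 Base → W → P → Base = 50; vehicle 2 Base → H → L → B → Base = 40; combined 90.

Minimum combined distance: 90 blocks.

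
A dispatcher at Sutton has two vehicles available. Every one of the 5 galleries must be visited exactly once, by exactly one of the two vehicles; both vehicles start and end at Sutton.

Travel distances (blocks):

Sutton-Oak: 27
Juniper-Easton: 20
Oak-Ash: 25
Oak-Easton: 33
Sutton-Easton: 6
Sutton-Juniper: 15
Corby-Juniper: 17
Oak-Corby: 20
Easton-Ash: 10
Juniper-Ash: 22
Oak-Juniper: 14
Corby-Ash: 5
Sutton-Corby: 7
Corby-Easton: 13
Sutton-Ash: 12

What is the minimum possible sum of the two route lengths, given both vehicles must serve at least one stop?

Check every non-empty split of the stops between the two vehicles; for each half take its own optimal tour:
  {Oak} + {Corby, Juniper, Easton, Ash}: 54 + 53 = 107
  {Corby} + {Oak, Juniper, Easton, Ash}: 14 + 70 = 84
  {Oak, Corby} + {Juniper, Easton, Ash}: 54 + 53 = 107
  {Juniper} + {Oak, Corby, Easton, Ash}: 30 + 68 = 98
  {Oak, Juniper} + {Corby, Easton, Ash}: 56 + 28 = 84
  {Corby, Juniper} + {Oak, Easton, Ash}: 39 + 68 = 107
  … (15 splits in total)
  {Easton} + {Oak, Corby, Juniper, Ash}: 12 + 66 = 78  ← best
Best: vehicle 1 Sutton → Easton → Sutton = 12; vehicle 2 Sutton → Corby → Ash → Oak → Juniper → Sutton = 66; combined 78.

Minimum combined distance: 78 blocks.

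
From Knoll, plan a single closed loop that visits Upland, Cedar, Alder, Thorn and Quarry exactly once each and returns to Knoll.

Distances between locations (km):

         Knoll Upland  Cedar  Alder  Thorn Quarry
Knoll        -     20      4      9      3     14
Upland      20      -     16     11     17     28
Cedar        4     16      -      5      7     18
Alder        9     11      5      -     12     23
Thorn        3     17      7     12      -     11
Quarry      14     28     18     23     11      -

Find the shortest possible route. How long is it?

Knoll → Upland → Cedar → Alder → Thorn → Quarry → Knoll: 20+16+5+12+11+14 = 78
Knoll → Upland → Cedar → Alder → Quarry → Thorn → Knoll: 20+16+5+23+11+3 = 78
Knoll → Upland → Cedar → Thorn → Alder → Quarry → Knoll: 20+16+7+12+23+14 = 92
Knoll → Upland → Cedar → Thorn → Quarry → Alder → Knoll: 20+16+7+11+23+9 = 86
Knoll → Upland → Cedar → Quarry → Alder → Thorn → Knoll: 20+16+18+23+12+3 = 92
Knoll → Upland → Cedar → Quarry → Thorn → Alder → Knoll: 20+16+18+11+12+9 = 86
Knoll → Upland → Alder → Cedar → Thorn → Quarry → Knoll: 20+11+5+7+11+14 = 68
Knoll → Upland → Alder → Cedar → Quarry → Thorn → Knoll: 20+11+5+18+11+3 = 68
Knoll → Upland → Alder → Thorn → Cedar → Quarry → Knoll: 20+11+12+7+18+14 = 82
Knoll → Upland → Alder → Thorn → Quarry → Cedar → Knoll: 20+11+12+11+18+4 = 76
Knoll → Upland → Alder → Quarry → Cedar → Thorn → Knoll: 20+11+23+18+7+3 = 82
Knoll → Upland → Alder → Quarry → Thorn → Cedar → Knoll: 20+11+23+11+7+4 = 76
Knoll → Upland → Thorn → Cedar → Alder → Quarry → Knoll: 20+17+7+5+23+14 = 86
Knoll → Upland → Thorn → Cedar → Quarry → Alder → Knoll: 20+17+7+18+23+9 = 94
… (46 more)
Knoll → Cedar → Alder → Upland → Thorn → Quarry → Knoll: 4+5+11+17+11+14 = 62  ← best
The minimum is 62.
One optimal route: Knoll → Cedar → Alder → Upland → Thorn → Quarry → Knoll (or its reverse).

Shortest round trip = 62 km.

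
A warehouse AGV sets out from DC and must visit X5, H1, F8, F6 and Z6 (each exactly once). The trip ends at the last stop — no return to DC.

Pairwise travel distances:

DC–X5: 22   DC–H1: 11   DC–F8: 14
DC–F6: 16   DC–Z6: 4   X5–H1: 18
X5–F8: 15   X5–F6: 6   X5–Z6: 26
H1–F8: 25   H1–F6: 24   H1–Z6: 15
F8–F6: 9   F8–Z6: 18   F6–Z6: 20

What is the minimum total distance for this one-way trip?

There are 5! = 120 possible orderings.
DC - X5 - H1 - F8 - F6 - Z6: 22+18+25+9+20 = 94
DC - X5 - H1 - F8 - Z6 - F6: 22+18+25+18+20 = 103
DC - X5 - H1 - F6 - F8 - Z6: 22+18+24+9+18 = 91
DC - X5 - H1 - F6 - Z6 - F8: 22+18+24+20+18 = 102
DC - X5 - H1 - Z6 - F8 - F6: 22+18+15+18+9 = 82
DC - X5 - H1 - Z6 - F6 - F8: 22+18+15+20+9 = 84
DC - X5 - F8 - H1 - F6 - Z6: 22+15+25+24+20 = 106
DC - X5 - F8 - H1 - Z6 - F6: 22+15+25+15+20 = 97
DC - X5 - F8 - F6 - H1 - Z6: 22+15+9+24+15 = 85
DC - X5 - F8 - F6 - Z6 - H1: 22+15+9+20+15 = 81
DC - X5 - F8 - Z6 - H1 - F6: 22+15+18+15+24 = 94
DC - X5 - F8 - Z6 - F6 - H1: 22+15+18+20+24 = 99
DC - X5 - F6 - H1 - F8 - Z6: 22+6+24+25+18 = 95
DC - X5 - F6 - H1 - Z6 - F8: 22+6+24+15+18 = 85
… (106 more)
DC - Z6 - H1 - X5 - F6 - F8: 4+15+18+6+9 = 52  ← best
The minimum is 52.
One shortest path: DC → Z6 → H1 → X5 → F6 → F8.

52 — the minimum one-way total.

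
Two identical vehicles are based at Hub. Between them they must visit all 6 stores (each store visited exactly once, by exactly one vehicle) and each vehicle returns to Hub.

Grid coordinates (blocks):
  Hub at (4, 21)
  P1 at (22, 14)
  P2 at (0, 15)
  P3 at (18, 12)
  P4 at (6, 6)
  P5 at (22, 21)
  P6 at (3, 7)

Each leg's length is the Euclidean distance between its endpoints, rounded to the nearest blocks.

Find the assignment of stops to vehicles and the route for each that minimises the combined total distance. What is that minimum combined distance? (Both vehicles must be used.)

Minimum combined distance: 73 blocks.

Check every non-empty split of the stops between the two vehicles; for each half take its own optimal tour:
  {P1} + {P2, P3, P4, P5, P6}: 38 + 60 = 98
  {P2} + {P1, P3, P4, P5, P6}: 14 + 59 = 73
  {P1, P2} + {P3, P4, P5, P6}: 48 + 58 = 106
  {P3} + {P1, P2, P4, P5, P6}: 34 + 62 = 96
  {P1, P3} + {P2, P4, P5, P6}: 40 + 59 = 99
  {P2, P3} + {P1, P4, P5, P6}: 42 + 60 = 102
  … (31 splits in total)
Best: vehicle 1 Hub → P2 → Hub = 14; vehicle 2 Hub → P5 → P1 → P3 → P4 → P6 → Hub = 59; combined 73.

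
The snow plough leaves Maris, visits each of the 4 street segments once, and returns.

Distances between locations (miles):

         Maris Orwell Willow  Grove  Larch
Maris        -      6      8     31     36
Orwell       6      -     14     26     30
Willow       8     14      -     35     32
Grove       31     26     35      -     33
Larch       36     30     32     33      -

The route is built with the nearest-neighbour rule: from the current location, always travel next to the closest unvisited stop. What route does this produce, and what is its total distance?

At Maris the remaining stops are Orwell 6, Willow 8, Grove 31, Larch 36; go to Orwell.
At Orwell the remaining stops are Willow 14, Grove 26, Larch 30; go to Willow.
At Willow the remaining stops are Larch 32, Grove 35; go to Larch.
At Larch the remaining stops are Grove 33; go to Grove.
Return Grove→Maris: 31.
Total = 6 + 14 + 32 + 33 + 31 = 116.

Nearest-neighbour total = 116 miles; route Maris → Orwell → Willow → Larch → Grove → Maris.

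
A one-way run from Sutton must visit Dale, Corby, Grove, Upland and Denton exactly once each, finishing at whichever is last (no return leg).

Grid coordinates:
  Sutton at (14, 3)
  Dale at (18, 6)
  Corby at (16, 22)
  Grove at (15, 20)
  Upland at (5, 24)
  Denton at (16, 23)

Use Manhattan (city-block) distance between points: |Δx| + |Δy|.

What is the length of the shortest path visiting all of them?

Minimum one-way distance = 40.

There are 5! = 120 possible orderings.
Sutton→Dale→Corby→Grove→Upland→Denton: 7+18+3+14+12 = 54
Sutton→Dale→Corby→Grove→Denton→Upland: 7+18+3+4+12 = 44
Sutton→Dale→Corby→Upland→Grove→Denton: 7+18+13+14+4 = 56
Sutton→Dale→Corby→Upland→Denton→Grove: 7+18+13+12+4 = 54
Sutton→Dale→Corby→Denton→Grove→Upland: 7+18+1+4+14 = 44
Sutton→Dale→Corby→Denton→Upland→Grove: 7+18+1+12+14 = 52
Sutton→Dale→Grove→Corby→Upland→Denton: 7+17+3+13+12 = 52
Sutton→Dale→Grove→Corby→Denton→Upland: 7+17+3+1+12 = 40
Sutton→Dale→Grove→Upland→Corby→Denton: 7+17+14+13+1 = 52
Sutton→Dale→Grove→Upland→Denton→Corby: 7+17+14+12+1 = 51
Sutton→Dale→Grove→Denton→Corby→Upland: 7+17+4+1+13 = 42
Sutton→Dale→Grove→Denton→Upland→Corby: 7+17+4+12+13 = 53
Sutton→Dale→Upland→Corby→Grove→Denton: 7+31+13+3+4 = 58
Sutton→Dale→Upland→Corby→Denton→Grove: 7+31+13+1+4 = 56
… (106 more)
The minimum is 40.
One shortest path: Sutton → Dale → Grove → Corby → Denton → Upland.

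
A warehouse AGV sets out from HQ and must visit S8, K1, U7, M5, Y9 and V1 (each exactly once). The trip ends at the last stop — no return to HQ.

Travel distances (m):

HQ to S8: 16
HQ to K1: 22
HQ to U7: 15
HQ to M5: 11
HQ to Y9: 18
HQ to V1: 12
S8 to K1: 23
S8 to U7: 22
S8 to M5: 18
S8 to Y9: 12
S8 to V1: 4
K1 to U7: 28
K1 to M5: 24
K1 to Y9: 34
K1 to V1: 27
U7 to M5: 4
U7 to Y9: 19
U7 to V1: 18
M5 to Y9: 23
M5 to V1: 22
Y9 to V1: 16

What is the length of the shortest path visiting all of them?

75 m — the minimum one-way total.

There are 6! = 720 possible orderings.
HQ → S8 → K1 → U7 → M5 → Y9 → V1: 16+23+28+4+23+16 = 110
HQ → S8 → K1 → U7 → M5 → V1 → Y9: 16+23+28+4+22+16 = 109
HQ → S8 → K1 → U7 → Y9 → M5 → V1: 16+23+28+19+23+22 = 131
HQ → S8 → K1 → U7 → Y9 → V1 → M5: 16+23+28+19+16+22 = 124
HQ → S8 → K1 → U7 → V1 → M5 → Y9: 16+23+28+18+22+23 = 130
HQ → S8 → K1 → U7 → V1 → Y9 → M5: 16+23+28+18+16+23 = 124
HQ → S8 → K1 → M5 → U7 → Y9 → V1: 16+23+24+4+19+16 = 102
HQ → S8 → K1 → M5 → U7 → V1 → Y9: 16+23+24+4+18+16 = 101
… (712 more)
HQ → V1 → S8 → Y9 → U7 → M5 → K1: 12+4+12+19+4+24 = 75  ← best
The minimum is 75.
One shortest path: HQ → V1 → S8 → Y9 → U7 → M5 → K1.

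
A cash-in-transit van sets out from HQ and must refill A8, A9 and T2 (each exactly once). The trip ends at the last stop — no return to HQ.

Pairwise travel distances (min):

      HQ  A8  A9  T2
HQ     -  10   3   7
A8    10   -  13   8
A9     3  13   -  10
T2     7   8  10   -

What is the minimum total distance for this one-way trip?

There are 3! = 6 possible orderings.
HQ - A8 - A9 - T2: 10+13+10 = 33
HQ - A8 - T2 - A9: 10+8+10 = 28
HQ - A9 - A8 - T2: 3+13+8 = 24
HQ - A9 - T2 - A8: 3+10+8 = 21
HQ - T2 - A8 - A9: 7+8+13 = 28
HQ - T2 - A9 - A8: 7+10+13 = 30
The minimum is 21.
One shortest path: HQ → A9 → T2 → A8.

Shortest open route: 21 min.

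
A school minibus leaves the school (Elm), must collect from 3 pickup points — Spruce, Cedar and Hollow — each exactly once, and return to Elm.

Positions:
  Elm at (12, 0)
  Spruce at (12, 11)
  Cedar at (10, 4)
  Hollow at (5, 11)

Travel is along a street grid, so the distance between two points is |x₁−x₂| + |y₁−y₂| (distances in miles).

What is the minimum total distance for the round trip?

With 3 stops there are 3!/2 = 3 distinct round trips (a route and its reverse cost the same).
Elm - Spruce - Cedar - Hollow - Elm: 11+9+12+18 = 50
Elm - Spruce - Hollow - Cedar - Elm: 11+7+12+6 = 36
Elm - Cedar - Spruce - Hollow - Elm: 6+9+7+18 = 40
The minimum is 36.
One optimal route: Elm → Spruce → Hollow → Cedar → Elm (or its reverse).

36 miles — the shortest possible round trip.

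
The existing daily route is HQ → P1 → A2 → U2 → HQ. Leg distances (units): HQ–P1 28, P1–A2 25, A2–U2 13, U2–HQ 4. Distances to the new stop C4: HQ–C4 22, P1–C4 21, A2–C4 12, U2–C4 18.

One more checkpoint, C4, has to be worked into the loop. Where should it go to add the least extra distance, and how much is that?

Minimum extra distance: 8, inserting C4 between P1 and A2.

Insertion cost between consecutive stops i–j is d(i,C4) + d(C4,j) − d(i,j):
  between HQ and P1: 22 + 21 − 28 = 15
  between P1 and A2: 21 + 12 − 25 = 8
  between A2 and U2: 12 + 18 − 13 = 17
  between U2 and HQ: 18 + 22 − 4 = 36
Cheapest insertion is between P1 and A2, adding 8.
New total = 70 + 8 = 78.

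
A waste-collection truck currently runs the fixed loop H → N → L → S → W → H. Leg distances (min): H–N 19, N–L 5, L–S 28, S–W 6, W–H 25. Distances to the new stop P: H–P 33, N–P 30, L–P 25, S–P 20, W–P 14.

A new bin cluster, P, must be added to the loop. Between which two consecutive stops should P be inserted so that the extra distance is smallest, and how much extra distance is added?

Minimum extra distance: 17 min, inserting P between L and S.

Insertion cost between consecutive stops i–j is d(i,P) + d(P,j) − d(i,j):
  between H and N: 33 + 30 − 19 = 44
  between N and L: 30 + 25 − 5 = 50
  between L and S: 25 + 20 − 28 = 17
  between S and W: 20 + 14 − 6 = 28
  between W and H: 14 + 33 − 25 = 22
Cheapest insertion is between L and S, adding 17.
New total = 83 + 17 = 100.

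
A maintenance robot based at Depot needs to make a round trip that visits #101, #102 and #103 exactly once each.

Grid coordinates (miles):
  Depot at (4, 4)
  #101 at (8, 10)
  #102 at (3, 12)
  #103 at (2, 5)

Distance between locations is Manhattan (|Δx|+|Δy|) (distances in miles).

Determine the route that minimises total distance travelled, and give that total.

Depot → #101 → #102 → #103 → Depot: 10+7+8+3 = 28
Depot → #101 → #103 → #102 → Depot: 10+11+8+9 = 38
Depot → #102 → #101 → #103 → Depot: 9+7+11+3 = 30
The minimum is 28.
One optimal route: Depot → #101 → #102 → #103 → Depot (or its reverse).

28 miles — the shortest possible round trip.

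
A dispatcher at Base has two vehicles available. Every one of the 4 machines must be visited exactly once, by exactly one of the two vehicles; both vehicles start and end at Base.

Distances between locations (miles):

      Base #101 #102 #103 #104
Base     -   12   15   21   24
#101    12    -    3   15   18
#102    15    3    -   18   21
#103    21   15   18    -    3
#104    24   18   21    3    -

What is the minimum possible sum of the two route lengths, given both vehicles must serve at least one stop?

Minimum combined distance: 78 miles.

There are 2^3 − 1 = 7 ways to divide the 4 stops into two non-empty groups. For each, the best each vehicle can do is its own shortest tour through its group:
  {#101} + {#102, #103, #104}: 24 + 60 = 84
  {#102} + {#101, #103, #104}: 30 + 54 = 84
  {#101, #102} + {#103, #104}: 30 + 48 = 78
  {#103} + {#101, #102, #104}: 42 + 60 = 102
  {#101, #103} + {#102, #104}: 48 + 60 = 108
  {#102, #103} + {#101, #104}: 54 + 54 = 108
  … (7 splits in total)
Best: vehicle 1 Base → #101 → #102 → Base = 30; vehicle 2 Base → #103 → #104 → Base = 48; combined 78.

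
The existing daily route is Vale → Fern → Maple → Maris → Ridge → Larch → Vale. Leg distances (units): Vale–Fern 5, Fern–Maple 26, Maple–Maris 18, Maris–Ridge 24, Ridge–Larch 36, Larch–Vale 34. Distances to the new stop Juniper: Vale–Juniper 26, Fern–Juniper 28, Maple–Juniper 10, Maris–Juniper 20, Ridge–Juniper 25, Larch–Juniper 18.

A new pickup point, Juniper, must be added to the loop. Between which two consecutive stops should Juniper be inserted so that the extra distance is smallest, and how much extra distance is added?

Adding 7 by placing Juniper on the Ridge–Larch leg.

Insertion cost between consecutive stops i–j is d(i,Juniper) + d(Juniper,j) − d(i,j):
  between Vale and Fern: 26 + 28 − 5 = 49
  between Fern and Maple: 28 + 10 − 26 = 12
  between Maple and Maris: 10 + 20 − 18 = 12
  between Maris and Ridge: 20 + 25 − 24 = 21
  between Ridge and Larch: 25 + 18 − 36 = 7
  between Larch and Vale: 18 + 26 − 34 = 10
Cheapest insertion is between Ridge and Larch, adding 7.
New total = 143 + 7 = 150.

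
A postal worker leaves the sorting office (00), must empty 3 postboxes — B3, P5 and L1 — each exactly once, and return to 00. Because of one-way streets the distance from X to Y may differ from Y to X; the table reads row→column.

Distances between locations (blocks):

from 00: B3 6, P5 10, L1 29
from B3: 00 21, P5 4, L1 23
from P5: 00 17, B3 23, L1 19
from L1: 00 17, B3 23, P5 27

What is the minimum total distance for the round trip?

00 - B3 - P5 - L1 - 00: 6+4+19+17 = 46
00 - B3 - L1 - P5 - 00: 6+23+27+17 = 73
00 - P5 - B3 - L1 - 00: 10+23+23+17 = 73
00 - P5 - L1 - B3 - 00: 10+19+23+21 = 73
00 - L1 - B3 - P5 - 00: 29+23+4+17 = 73
00 - L1 - P5 - B3 - 00: 29+27+23+21 = 100
The minimum is 46.
One optimal route: 00 → B3 → P5 → L1 → 00.

Shortest round trip = 46 blocks.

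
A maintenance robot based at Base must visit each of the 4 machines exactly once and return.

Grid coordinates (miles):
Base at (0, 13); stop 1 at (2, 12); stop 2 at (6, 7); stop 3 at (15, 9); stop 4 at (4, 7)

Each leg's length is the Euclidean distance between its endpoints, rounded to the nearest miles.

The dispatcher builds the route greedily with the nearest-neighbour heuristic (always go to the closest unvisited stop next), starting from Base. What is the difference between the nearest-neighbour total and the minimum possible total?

From Base: stop 1=2, stop 4=7, stop 2=8, stop 3=16 → choose stop 1 (2).
From stop 1: stop 4=5, stop 2=6, stop 3=13 → choose stop 4 (5).
From stop 4: stop 2=2, stop 3=11 → choose stop 2 (2).
From stop 2: stop 3=9 → choose stop 3 (9).
NN route Base → stop 1 → stop 4 → stop 2 → stop 3 → Base costs 34.
Optimal: Base → stop 1 → stop 3 → stop 2 → stop 4 → Base costs 33 (by enumerating all 12 distinct tours).
Excess = 34 − 33 = 1.

Excess over optimum: 1 miles.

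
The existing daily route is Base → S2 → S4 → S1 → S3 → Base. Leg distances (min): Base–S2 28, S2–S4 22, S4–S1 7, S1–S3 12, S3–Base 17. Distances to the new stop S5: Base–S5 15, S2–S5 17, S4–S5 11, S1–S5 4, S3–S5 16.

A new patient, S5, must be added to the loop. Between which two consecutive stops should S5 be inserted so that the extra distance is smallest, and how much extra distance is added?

Insertion cost between consecutive stops i–j is d(i,S5) + d(S5,j) − d(i,j):
  between Base and S2: 15 + 17 − 28 = 4
  between S2 and S4: 17 + 11 − 22 = 6
  between S4 and S1: 11 + 4 − 7 = 8
  between S1 and S3: 4 + 16 − 12 = 8
  between S3 and Base: 16 + 15 − 17 = 14
Cheapest insertion is between Base and S2, adding 4.
New total = 86 + 4 = 90.

+4 min — insert S5 between Base and S2.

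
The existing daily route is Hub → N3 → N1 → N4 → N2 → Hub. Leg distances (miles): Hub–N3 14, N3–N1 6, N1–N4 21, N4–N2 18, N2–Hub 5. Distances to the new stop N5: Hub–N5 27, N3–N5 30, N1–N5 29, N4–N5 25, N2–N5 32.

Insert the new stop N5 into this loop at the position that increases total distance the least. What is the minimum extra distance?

Insertion cost between consecutive stops i–j is d(i,N5) + d(N5,j) − d(i,j):
  between Hub and N3: 27 + 30 − 14 = 43
  between N3 and N1: 30 + 29 − 6 = 53
  between N1 and N4: 29 + 25 − 21 = 33
  between N4 and N2: 25 + 32 − 18 = 39
  between N2 and Hub: 32 + 27 − 5 = 54
Cheapest insertion is between N1 and N4, adding 33.
New total = 64 + 33 = 97.

Minimum extra distance: 33 miles, inserting N5 between N1 and N4.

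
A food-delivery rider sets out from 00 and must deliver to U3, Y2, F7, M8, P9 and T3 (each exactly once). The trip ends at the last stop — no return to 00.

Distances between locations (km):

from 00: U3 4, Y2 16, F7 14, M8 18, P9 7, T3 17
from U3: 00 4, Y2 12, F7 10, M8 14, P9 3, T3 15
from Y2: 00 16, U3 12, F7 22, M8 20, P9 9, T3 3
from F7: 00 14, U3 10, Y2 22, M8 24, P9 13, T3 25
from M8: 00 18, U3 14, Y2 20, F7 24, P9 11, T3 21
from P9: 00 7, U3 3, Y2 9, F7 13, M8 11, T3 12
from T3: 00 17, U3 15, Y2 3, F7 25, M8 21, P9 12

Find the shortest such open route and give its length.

There are 6! = 720 possible orderings.
00→U3→Y2→F7→M8→P9→T3: 4+12+22+24+11+12 = 85
00→U3→Y2→F7→M8→T3→P9: 4+12+22+24+21+12 = 95
00→U3→Y2→F7→P9→M8→T3: 4+12+22+13+11+21 = 83
00→U3→Y2→F7→P9→T3→M8: 4+12+22+13+12+21 = 84
00→U3→Y2→F7→T3→M8→P9: 4+12+22+25+21+11 = 95
00→U3→Y2→F7→T3→P9→M8: 4+12+22+25+12+11 = 86
00→U3→Y2→M8→F7→P9→T3: 4+12+20+24+13+12 = 85
00→U3→Y2→M8→F7→T3→P9: 4+12+20+24+25+12 = 97
… (712 more)
00→U3→F7→P9→Y2→T3→M8: 4+10+13+9+3+21 = 60  ← best
The minimum is 60.
One shortest path: 00 → U3 → F7 → P9 → Y2 → T3 → M8.

Minimum one-way distance = 60 km.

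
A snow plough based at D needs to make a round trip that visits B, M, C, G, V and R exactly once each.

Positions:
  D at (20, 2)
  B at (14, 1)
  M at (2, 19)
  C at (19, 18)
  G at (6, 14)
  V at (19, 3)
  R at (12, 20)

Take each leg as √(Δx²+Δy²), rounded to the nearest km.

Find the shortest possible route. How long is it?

D-B-M-C-G-V-R-D: 6+22+17+14+17+18+20 = 114
D-B-M-C-G-R-V-D: 6+22+17+14+8+18+1 = 86
D-B-M-C-V-G-R-D: 6+22+17+15+17+8+20 = 105
D-B-M-C-V-R-G-D: 6+22+17+15+18+8+18 = 104
D-B-M-C-R-G-V-D: 6+22+17+7+8+17+1 = 78
D-B-M-C-R-V-G-D: 6+22+17+7+18+17+18 = 105
D-B-M-G-C-V-R-D: 6+22+6+14+15+18+20 = 101
D-B-M-G-C-R-V-D: 6+22+6+14+7+18+1 = 74
… (352 more)
D-B-G-M-R-C-V-D: 6+15+6+10+7+15+1 = 60  ← best
The minimum is 60.
One optimal route: D → B → G → M → R → C → V → D (or its reverse).

Shortest round trip = 60 km.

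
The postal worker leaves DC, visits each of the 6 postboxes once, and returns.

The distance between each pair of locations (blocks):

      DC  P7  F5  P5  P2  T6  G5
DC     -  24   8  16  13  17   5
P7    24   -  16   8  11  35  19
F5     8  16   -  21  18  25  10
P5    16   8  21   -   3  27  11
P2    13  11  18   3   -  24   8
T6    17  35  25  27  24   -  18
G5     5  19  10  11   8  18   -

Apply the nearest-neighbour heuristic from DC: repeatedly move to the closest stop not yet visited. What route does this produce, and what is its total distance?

82 blocks along DC → G5 → P2 → P5 → P7 → F5 → T6 → DC.

At DC the remaining stops are G5 5, F5 8, P2 13, P5 16, T6 17, P7 24; go to G5.
At G5 the remaining stops are P2 8, F5 10, P5 11, T6 18, P7 19; go to P2.
At P2 the remaining stops are P5 3, P7 11, F5 18, T6 24; go to P5.
At P5 the remaining stops are P7 8, F5 21, T6 27; go to P7.
At P7 the remaining stops are F5 16, T6 35; go to F5.
At F5 the remaining stops are T6 25; go to T6.
Return T6→DC: 17.
Total = 5 + 8 + 3 + 8 + 16 + 25 + 17 = 82.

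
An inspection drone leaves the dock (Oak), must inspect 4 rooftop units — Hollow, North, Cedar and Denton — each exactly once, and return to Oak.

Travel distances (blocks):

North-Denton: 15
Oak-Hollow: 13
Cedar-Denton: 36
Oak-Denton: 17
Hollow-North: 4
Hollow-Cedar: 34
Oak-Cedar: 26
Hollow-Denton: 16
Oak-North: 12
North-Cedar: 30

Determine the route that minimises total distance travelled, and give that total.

Oak → Hollow → North → Cedar → Denton → Oak: 13+4+30+36+17 = 100
Oak → Hollow → North → Denton → Cedar → Oak: 13+4+15+36+26 = 94
Oak → Hollow → Cedar → North → Denton → Oak: 13+34+30+15+17 = 109
Oak → Hollow → Cedar → Denton → North → Oak: 13+34+36+15+12 = 110
Oak → Hollow → Denton → North → Cedar → Oak: 13+16+15+30+26 = 100
Oak → Hollow → Denton → Cedar → North → Oak: 13+16+36+30+12 = 107
Oak → North → Hollow → Cedar → Denton → Oak: 12+4+34+36+17 = 103
Oak → North → Hollow → Denton → Cedar → Oak: 12+4+16+36+26 = 94
Oak → North → Cedar → Hollow → Denton → Oak: 12+30+34+16+17 = 109
Oak → North → Denton → Hollow → Cedar → Oak: 12+15+16+34+26 = 103
Oak → Cedar → Hollow → North → Denton → Oak: 26+34+4+15+17 = 96
Oak → Cedar → North → Hollow → Denton → Oak: 26+30+4+16+17 = 93
The minimum is 93.
One optimal route: Oak → Cedar → North → Hollow → Denton → Oak (or its reverse).

Shortest round trip = 93 blocks.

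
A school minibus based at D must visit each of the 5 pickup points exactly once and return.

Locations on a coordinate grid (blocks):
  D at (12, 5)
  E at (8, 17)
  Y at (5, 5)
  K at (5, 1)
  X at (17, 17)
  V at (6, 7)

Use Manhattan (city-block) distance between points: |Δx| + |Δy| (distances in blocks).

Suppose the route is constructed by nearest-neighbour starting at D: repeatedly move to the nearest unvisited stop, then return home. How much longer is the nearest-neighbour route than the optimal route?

The nearest-neighbour route is 6 blocks longer than optimal.

From D: Y=7, V=8, K=11, E=16, X=17 → choose Y (7).
From Y: V=3, K=4, E=15, X=24 → choose V (3).
From V: K=7, E=12, X=21 → choose K (7).
From K: E=19, X=28 → choose E (19).
From E: X=9 → choose X (9).
NN route D → Y → V → K → E → X → D costs 62.
Optimal: D → Y → K → V → E → X → D costs 56 (by enumerating all 60 distinct tours).
Excess = 62 − 56 = 6.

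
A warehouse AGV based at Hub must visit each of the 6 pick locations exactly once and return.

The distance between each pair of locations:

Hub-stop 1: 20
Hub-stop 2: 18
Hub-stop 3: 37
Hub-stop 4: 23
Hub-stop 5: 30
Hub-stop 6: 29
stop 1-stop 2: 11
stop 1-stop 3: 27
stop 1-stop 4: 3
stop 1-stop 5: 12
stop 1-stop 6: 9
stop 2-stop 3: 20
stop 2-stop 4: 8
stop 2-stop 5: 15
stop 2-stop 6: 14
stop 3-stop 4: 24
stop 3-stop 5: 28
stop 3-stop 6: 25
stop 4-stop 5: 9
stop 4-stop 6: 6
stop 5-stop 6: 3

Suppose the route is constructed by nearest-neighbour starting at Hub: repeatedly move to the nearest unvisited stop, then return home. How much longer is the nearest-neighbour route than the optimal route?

Hub: stop 2=18, stop 1=20, stop 4=23, stop 6=29, stop 5=30, stop 3=37 ⇒ stop 2
stop 2: stop 4=8, stop 1=11, stop 6=14, stop 5=15, stop 3=20 ⇒ stop 4
stop 4: stop 1=3, stop 6=6, stop 5=9, stop 3=24 ⇒ stop 1
stop 1: stop 6=9, stop 5=12, stop 3=27 ⇒ stop 6
stop 6: stop 5=3, stop 3=25 ⇒ stop 5
stop 5: stop 3=28 ⇒ stop 3
NN route Hub → stop 2 → stop 4 → stop 1 → stop 6 → stop 5 → stop 3 → Hub costs 106.
Optimal: Hub → stop 1 → stop 4 → stop 5 → stop 6 → stop 3 → stop 2 → Hub costs 98 (by enumerating all 360 distinct tours).
Excess = 106 − 98 = 8.

8 longer than the optimal tour.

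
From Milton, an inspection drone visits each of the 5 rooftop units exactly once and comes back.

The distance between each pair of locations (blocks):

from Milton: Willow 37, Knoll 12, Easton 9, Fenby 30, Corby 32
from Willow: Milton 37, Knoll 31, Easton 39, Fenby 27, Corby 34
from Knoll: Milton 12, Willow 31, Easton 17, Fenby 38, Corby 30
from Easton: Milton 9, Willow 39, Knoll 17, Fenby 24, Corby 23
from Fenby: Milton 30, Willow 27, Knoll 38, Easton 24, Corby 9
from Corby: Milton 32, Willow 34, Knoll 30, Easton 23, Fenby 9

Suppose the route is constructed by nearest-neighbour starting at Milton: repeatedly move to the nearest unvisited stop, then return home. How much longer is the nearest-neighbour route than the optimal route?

Milton: Easton=9, Knoll=12, Fenby=30, Corby=32, Willow=37 ⇒ Easton
Easton: Knoll=17, Corby=23, Fenby=24, Willow=39 ⇒ Knoll
Knoll: Corby=30, Willow=31, Fenby=38 ⇒ Corby
Corby: Fenby=9, Willow=34 ⇒ Fenby
Fenby: Willow=27 ⇒ Willow
NN route Milton → Easton → Knoll → Corby → Fenby → Willow → Milton costs 129.
Optimal: Milton → Knoll → Willow → Fenby → Corby → Easton → Milton costs 111 (by enumerating all 60 distinct tours).
Excess = 129 − 111 = 18.

Excess over optimum: 18 blocks.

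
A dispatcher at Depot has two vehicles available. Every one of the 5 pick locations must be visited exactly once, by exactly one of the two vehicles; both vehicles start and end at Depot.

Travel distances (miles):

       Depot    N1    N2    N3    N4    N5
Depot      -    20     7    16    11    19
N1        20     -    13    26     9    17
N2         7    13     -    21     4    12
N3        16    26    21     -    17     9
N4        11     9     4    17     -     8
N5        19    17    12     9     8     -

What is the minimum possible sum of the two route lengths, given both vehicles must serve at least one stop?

There are 2^4 − 1 = 15 ways to divide the 5 stops into two non-empty groups. For each, the best each vehicle can do is its own shortest tour through its group:
  {N1} + {N2, N3, N4, N5}: 40 + 44 = 84
  {N2} + {N1, N3, N4, N5}: 14 + 62 = 76
  {N1, N2} + {N3, N4, N5}: 40 + 44 = 84
  {N3} + {N1, N2, N4, N5}: 32 + 56 = 88
  {N1, N3} + {N2, N4, N5}: 62 + 38 = 100
  {N2, N3} + {N1, N4, N5}: 44 + 56 = 100
  … (15 splits in total)
Best: vehicle 1 Depot → N2 → Depot = 14; vehicle 2 Depot → N1 → N4 → N5 → N3 → Depot = 62; combined 76.

76 miles — the smallest possible combined total.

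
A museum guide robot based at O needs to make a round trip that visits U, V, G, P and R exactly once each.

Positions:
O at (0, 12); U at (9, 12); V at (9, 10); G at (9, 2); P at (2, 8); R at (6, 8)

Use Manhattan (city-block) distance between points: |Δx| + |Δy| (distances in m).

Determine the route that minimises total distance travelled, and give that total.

38 m — the shortest possible round trip.

O → U → V → G → P → R → O: 9+2+8+13+4+10 = 46
O → U → V → G → R → P → O: 9+2+8+9+4+6 = 38
O → U → V → P → G → R → O: 9+2+9+13+9+10 = 52
O → U → V → P → R → G → O: 9+2+9+4+9+19 = 52
O → U → V → R → G → P → O: 9+2+5+9+13+6 = 44
O → U → V → R → P → G → O: 9+2+5+4+13+19 = 52
O → U → G → V → P → R → O: 9+10+8+9+4+10 = 50
O → U → G → V → R → P → O: 9+10+8+5+4+6 = 42
O → U → G → P → V → R → O: 9+10+13+9+5+10 = 56
O → U → G → P → R → V → O: 9+10+13+4+5+11 = 52
O → U → G → R → V → P → O: 9+10+9+5+9+6 = 48
O → U → G → R → P → V → O: 9+10+9+4+9+11 = 52
O → U → P → V → G → R → O: 9+11+9+8+9+10 = 56
O → U → P → V → R → G → O: 9+11+9+5+9+19 = 62
… (46 more)
The minimum is 38.
One optimal route: O → U → V → G → R → P → O (or its reverse).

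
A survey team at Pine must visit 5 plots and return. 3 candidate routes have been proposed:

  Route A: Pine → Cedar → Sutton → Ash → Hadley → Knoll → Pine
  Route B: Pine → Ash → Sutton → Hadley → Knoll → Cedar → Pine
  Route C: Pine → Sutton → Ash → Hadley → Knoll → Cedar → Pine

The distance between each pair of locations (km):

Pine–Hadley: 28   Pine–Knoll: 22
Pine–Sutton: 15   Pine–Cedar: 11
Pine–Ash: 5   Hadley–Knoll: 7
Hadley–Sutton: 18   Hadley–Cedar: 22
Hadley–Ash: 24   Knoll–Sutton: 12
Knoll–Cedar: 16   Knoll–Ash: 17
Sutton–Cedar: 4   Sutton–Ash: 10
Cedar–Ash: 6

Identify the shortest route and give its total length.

Route A: 11 + 4 + 10 + 24 + 7 + 22 = 78
Route B: 5 + 10 + 18 + 7 + 16 + 11 = 67
Route C: 15 + 10 + 24 + 7 + 16 + 11 = 83

Shortest is Route B, total 67 km.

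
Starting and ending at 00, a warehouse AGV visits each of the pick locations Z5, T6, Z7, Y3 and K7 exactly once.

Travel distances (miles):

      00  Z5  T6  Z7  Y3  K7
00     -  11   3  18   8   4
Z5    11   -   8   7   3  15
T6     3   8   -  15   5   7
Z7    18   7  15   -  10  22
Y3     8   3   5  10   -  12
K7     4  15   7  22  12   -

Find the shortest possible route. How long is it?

Shortest round trip = 44 miles.

00 → Z5 → T6 → Z7 → Y3 → K7 → 00: 11+8+15+10+12+4 = 60
00 → Z5 → T6 → Z7 → K7 → Y3 → 00: 11+8+15+22+12+8 = 76
00 → Z5 → T6 → Y3 → Z7 → K7 → 00: 11+8+5+10+22+4 = 60
00 → Z5 → T6 → Y3 → K7 → Z7 → 00: 11+8+5+12+22+18 = 76
00 → Z5 → T6 → K7 → Z7 → Y3 → 00: 11+8+7+22+10+8 = 66
00 → Z5 → T6 → K7 → Y3 → Z7 → 00: 11+8+7+12+10+18 = 66
00 → Z5 → Z7 → T6 → Y3 → K7 → 00: 11+7+15+5+12+4 = 54
00 → Z5 → Z7 → T6 → K7 → Y3 → 00: 11+7+15+7+12+8 = 60
00 → Z5 → Z7 → Y3 → T6 → K7 → 00: 11+7+10+5+7+4 = 44
00 → Z5 → Z7 → Y3 → K7 → T6 → 00: 11+7+10+12+7+3 = 50
00 → Z5 → Z7 → K7 → T6 → Y3 → 00: 11+7+22+7+5+8 = 60
00 → Z5 → Z7 → K7 → Y3 → T6 → 00: 11+7+22+12+5+3 = 60
00 → Z5 → Y3 → T6 → Z7 → K7 → 00: 11+3+5+15+22+4 = 60
00 → Z5 → Y3 → T6 → K7 → Z7 → 00: 11+3+5+7+22+18 = 66
… (46 more)
The minimum is 44.
One optimal route: 00 → Z5 → Z7 → Y3 → T6 → K7 → 00 (or its reverse).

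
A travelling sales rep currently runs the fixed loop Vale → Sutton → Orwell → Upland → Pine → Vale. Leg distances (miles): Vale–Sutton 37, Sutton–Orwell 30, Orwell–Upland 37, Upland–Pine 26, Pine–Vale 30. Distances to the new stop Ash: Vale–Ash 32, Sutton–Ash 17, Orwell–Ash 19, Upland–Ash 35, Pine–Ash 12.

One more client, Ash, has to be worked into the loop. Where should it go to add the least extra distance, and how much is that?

+6 miles — insert Ash between Sutton and Orwell.

Insertion cost between consecutive stops i–j is d(i,Ash) + d(Ash,j) − d(i,j):
  between Vale and Sutton: 32 + 17 − 37 = 12
  between Sutton and Orwell: 17 + 19 − 30 = 6
  between Orwell and Upland: 19 + 35 − 37 = 17
  between Upland and Pine: 35 + 12 − 26 = 21
  between Pine and Vale: 12 + 32 − 30 = 14
Cheapest insertion is between Sutton and Orwell, adding 6.
New total = 160 + 6 = 166.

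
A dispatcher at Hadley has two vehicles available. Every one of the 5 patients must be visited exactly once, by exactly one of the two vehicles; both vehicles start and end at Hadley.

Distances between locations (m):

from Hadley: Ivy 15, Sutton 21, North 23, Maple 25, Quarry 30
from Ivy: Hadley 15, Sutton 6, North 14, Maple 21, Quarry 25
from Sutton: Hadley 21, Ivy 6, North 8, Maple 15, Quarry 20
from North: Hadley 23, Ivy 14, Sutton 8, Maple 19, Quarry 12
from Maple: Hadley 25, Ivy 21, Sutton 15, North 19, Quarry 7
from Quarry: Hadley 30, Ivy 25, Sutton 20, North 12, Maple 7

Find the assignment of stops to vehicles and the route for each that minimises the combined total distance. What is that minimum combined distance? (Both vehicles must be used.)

Try each way of splitting the stops between the two vehicles (each non-empty) and, for each split, find the best tour for each vehicle:
  {Ivy} + {Sutton, North, Maple, Quarry}: 30 + 73 = 103
  {Sutton} + {Ivy, North, Maple, Quarry}: 42 + 73 = 115
  {Ivy, Sutton} + {North, Maple, Quarry}: 42 + 67 = 109
  {North} + {Ivy, Sutton, Maple, Quarry}: 46 + 73 = 119
  {Ivy, North} + {Sutton, Maple, Quarry}: 52 + 73 = 125
  {Sutton, North} + {Ivy, Maple, Quarry}: 52 + 72 = 124
  … (15 splits in total)
Best: vehicle 1 Hadley → Ivy → Hadley = 30; vehicle 2 Hadley → Sutton → North → Quarry → Maple → Hadley = 73; combined 103.

103 m — the smallest possible combined total.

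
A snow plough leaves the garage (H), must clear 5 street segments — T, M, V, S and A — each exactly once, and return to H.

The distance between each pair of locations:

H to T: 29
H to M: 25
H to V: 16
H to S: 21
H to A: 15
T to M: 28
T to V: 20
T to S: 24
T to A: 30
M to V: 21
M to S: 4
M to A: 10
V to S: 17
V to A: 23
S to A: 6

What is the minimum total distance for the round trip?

Shortest round trip = 89.

With 5 stops there are 5!/2 = 60 distinct round trips (a route and its reverse cost the same).
H → T → M → V → S → A → H: 29+28+21+17+6+15 = 116
H → T → M → V → A → S → H: 29+28+21+23+6+21 = 128
H → T → M → S → V → A → H: 29+28+4+17+23+15 = 116
H → T → M → S → A → V → H: 29+28+4+6+23+16 = 106
H → T → M → A → V → S → H: 29+28+10+23+17+21 = 128
H → T → M → A → S → V → H: 29+28+10+6+17+16 = 106
H → T → V → M → S → A → H: 29+20+21+4+6+15 = 95
H → T → V → M → A → S → H: 29+20+21+10+6+21 = 107
H → T → V → S → M → A → H: 29+20+17+4+10+15 = 95
H → T → V → S → A → M → H: 29+20+17+6+10+25 = 107
H → T → V → A → M → S → H: 29+20+23+10+4+21 = 107
H → T → V → A → S → M → H: 29+20+23+6+4+25 = 107
H → T → S → M → V → A → H: 29+24+4+21+23+15 = 116
H → T → S → M → A → V → H: 29+24+4+10+23+16 = 106
… (46 more)
H → V → T → M → S → A → H: 16+20+28+4+6+15 = 89  ← best
The minimum is 89.
One optimal route: H → V → T → M → S → A → H (or its reverse).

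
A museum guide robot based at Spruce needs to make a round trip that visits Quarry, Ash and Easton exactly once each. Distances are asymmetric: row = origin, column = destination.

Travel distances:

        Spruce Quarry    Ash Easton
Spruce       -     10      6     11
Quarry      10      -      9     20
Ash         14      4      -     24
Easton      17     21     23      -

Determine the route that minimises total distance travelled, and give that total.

Spruce - Quarry - Ash - Easton - Spruce: 10+9+24+17 = 60
Spruce - Quarry - Easton - Ash - Spruce: 10+20+23+14 = 67
Spruce - Ash - Quarry - Easton - Spruce: 6+4+20+17 = 47
Spruce - Ash - Easton - Quarry - Spruce: 6+24+21+10 = 61
Spruce - Easton - Quarry - Ash - Spruce: 11+21+9+14 = 55
Spruce - Easton - Ash - Quarry - Spruce: 11+23+4+10 = 48
The minimum is 47.
One optimal route: Spruce → Ash → Quarry → Easton → Spruce.

Minimum total distance: 47.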